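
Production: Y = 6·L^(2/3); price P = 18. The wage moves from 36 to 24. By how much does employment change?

From P·MP_L = w with MP_L = 4·L^(-1/3), the labor demand is L(w) = (72/w)^(3).
At w = 36: L = 8. At w = 24: L = 27.
ΔL = 27 − 8 = 19.

ΔL = 19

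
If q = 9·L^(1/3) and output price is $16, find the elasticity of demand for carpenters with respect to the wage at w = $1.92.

ε = -1.5

MP_L = (1/3)·9·L^(-2/3), so P·MP_L = w gives 48·L^(-2/3) = w.
Solving, L(w) = (48/w)^(3/2). This is a constant-elasticity form: L ∝ w^(−3/2), so ε = −3/2.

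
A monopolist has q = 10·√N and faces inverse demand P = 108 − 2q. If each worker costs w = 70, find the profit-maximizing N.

Marginal revenue from the inverse demand is MR = 108 − 4q.
The marginal product is MP_N = 5·N^(-1/2).
A monopolist hires until marginal revenue product equals the wage: MR·MP_N = w.
At N, q = 10·√N. Substituting and solving: (108 − 40·√N)·5·N^(-1/2) = 70 gives N = 4.

N* = 4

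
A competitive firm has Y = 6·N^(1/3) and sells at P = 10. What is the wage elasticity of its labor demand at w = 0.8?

MP_N = (1/3)·6·N^(-2/3), so P·MP_N = w gives 20·N^(-2/3) = w.
Solving, N(w) = (20/w)^(3/2). This is a constant-elasticity form: N ∝ w^(−3/2), so ε = −3/2.

ε = -1.5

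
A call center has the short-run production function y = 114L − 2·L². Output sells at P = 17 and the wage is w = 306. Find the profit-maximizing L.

L* = 24

The marginal product of L is MP_L = 114 − 4L.
A price-taking firm hires until the value of the marginal product equals the wage: P·MP_L = w, so 17·(114 − 4L) = 306.
Then 114 − 4L = 18, giving L = 24.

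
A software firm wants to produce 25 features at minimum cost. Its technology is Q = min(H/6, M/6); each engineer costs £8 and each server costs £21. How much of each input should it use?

With a fixed-proportions technology, the cost-minimizing bundle uses no slack in either input: H/6 = M/6 = Q.
So H = 6·25 = 150 and M = 6·25 = 150.

H* = 150, M* = 150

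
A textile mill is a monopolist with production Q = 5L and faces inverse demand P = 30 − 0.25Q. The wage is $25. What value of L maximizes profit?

Marginal revenue from the inverse demand is MR = 30 − 0.5Q.
The marginal product is MP_L = 5.
A monopolist hires until marginal revenue product equals the wage: MR·MP_L = w.
(30 − 2.5L)·5 = 25, so L = 10.

L* = 10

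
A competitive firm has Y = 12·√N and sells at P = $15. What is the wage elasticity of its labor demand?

ε = -2

MP_N = (1/2)·12·N^(-1/2), so P·MP_N = w gives 90·N^(-1/2) = w.
Solving, N(w) = (90/w)^(2). This is a constant-elasticity form: N ∝ w^(−2), so ε = −2.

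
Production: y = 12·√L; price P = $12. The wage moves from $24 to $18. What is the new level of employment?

From P·MP_L = w with MP_L = 6·L^(-1/2), the labor demand is L(w) = (72/w)^(2).
At w = 24: L = 9. At w = 18: L = 16.

L* = 16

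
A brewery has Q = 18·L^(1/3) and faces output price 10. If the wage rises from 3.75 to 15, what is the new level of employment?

From P·MP_L = w with MP_L = 6·L^(-2/3), the labor demand is L(w) = (60/w)^(3/2).
At w = 3.75: L = 64. At w = 15: L = 8.

L* = 8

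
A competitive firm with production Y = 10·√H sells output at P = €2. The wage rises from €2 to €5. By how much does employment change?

From P·MP_H = w with MP_H = 5·H^(-1/2), the labor demand is H(w) = (10/w)^(2).
At w = 2: H = 25. At w = 5: H = 4.
ΔH = 4 − 25 = -21.

ΔH = -21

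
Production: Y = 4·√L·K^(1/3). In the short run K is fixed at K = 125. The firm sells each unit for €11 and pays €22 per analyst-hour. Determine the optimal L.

With K = 125, MP_L = (1/2)·4·L^(-1/2)·125^(1/3) = 10·L^(-1/2).
Profit maximization for a price taker requires P·MP_L = w: 11·10·L^(-1/2) = 22.
So L^(-1/2) = 0.2, which gives L = 25.

L* = 25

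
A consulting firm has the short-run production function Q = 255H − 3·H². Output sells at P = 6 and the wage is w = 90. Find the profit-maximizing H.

H* = 40

The marginal product of H is MP_H = 255 − 6H.
A price-taking firm hires until the value of the marginal product equals the wage: P·MP_H = w, so 6·(255 − 6H) = 90.
Then 255 − 6H = 15, giving H = 40.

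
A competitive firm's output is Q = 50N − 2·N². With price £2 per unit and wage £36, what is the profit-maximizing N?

N* = 8

The marginal product of N is MP_N = 50 − 4N.
A price-taking firm hires until the value of the marginal product equals the wage: P·MP_N = w, so 2·(50 − 4N) = 36.
Then 50 − 4N = 18, giving N = 8.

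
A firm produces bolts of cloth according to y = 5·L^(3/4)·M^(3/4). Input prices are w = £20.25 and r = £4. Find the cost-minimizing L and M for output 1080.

Cost minimization requires the marginal rate of technical substitution to equal the input-price ratio: MP_L/MP_M = w/r.
Here MP_L/MP_M = (3/4)·(M/L)/(3/4) = (M/L). Setting this equal to 20.25/4 = 5.0625 gives M = 5.0625L.
Substituting into y = 1080: 5·L^(3/4)·(5.0625L)^(3/4) = 1080.
Solving, L = 16 and M = 81.

L* = 16, M* = 81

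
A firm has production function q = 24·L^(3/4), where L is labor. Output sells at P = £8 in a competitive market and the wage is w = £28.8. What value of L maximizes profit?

MP_L = (3/4)·24·L^(-1/4) = 18·L^(-1/4).
Profit maximization for a price taker requires P·MP_L = w: 8·18·L^(-1/4) = 28.8.
So L^(-1/4) = 0.2, which gives L = 625.

L* = 625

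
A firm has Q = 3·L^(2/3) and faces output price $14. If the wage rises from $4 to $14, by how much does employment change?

From P·MP_L = w with MP_L = 2·L^(-1/3), the labor demand is L(w) = (28/w)^(3).
At w = 4: L = 343. At w = 14: L = 8.
ΔL = 8 − 343 = -335.

ΔL = -335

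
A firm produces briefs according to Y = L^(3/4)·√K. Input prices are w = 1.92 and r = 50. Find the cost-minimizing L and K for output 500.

L* = 625, K* = 16

Cost minimization requires the marginal rate of technical substitution to equal the input-price ratio: MP_L/MP_K = w/r.
Here MP_L/MP_K = (3/4)·(K/L)/(1/2) = 1.5·(K/L). Setting this equal to 1.92/50 = 0.0384 gives K = 0.0256L.
Substituting into Y = 500: L^(3/4)·(0.0256L)^(1/2) = 500.
Solving, L = 625 and K = 16.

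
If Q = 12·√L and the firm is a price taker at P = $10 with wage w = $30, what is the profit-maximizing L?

MP_L = (1/2)·12·L^(-1/2) = 6·L^(-1/2).
Profit maximization for a price taker requires P·MP_L = w: 10·6·L^(-1/2) = 30.
So L^(-1/2) = 0.5, which gives L = 4.

L* = 4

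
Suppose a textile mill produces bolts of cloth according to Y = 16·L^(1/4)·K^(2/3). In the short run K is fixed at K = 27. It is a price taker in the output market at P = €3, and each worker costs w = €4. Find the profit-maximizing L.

With K = 27, MP_L = (1/4)·16·L^(-3/4)·27^(2/3) = 36·L^(-3/4).
Profit maximization for a price taker requires P·MP_L = w: 3·36·L^(-3/4) = 4.
So L^(-3/4) = 1/27, which gives L = 81.

L* = 81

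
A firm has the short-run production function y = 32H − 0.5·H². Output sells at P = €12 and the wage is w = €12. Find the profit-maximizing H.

H* = 31

The marginal product of H is MP_H = 32 − H.
A price-taking firm hires until the value of the marginal product equals the wage: P·MP_H = w, so 12·(32 − H) = 12.
Then 32 − H = 1, giving H = 31.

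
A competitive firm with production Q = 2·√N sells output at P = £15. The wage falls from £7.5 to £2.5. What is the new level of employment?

From P·MP_N = w with MP_N = N^(-1/2), the labor demand is N(w) = (15/w)^(2).
At w = 7.5: N = 4. At w = 2.5: N = 36.

N* = 36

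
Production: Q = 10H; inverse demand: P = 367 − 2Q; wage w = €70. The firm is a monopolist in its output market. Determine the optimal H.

Marginal revenue from the inverse demand is MR = 367 − 4Q.
The marginal product is MP_H = 10.
A monopolist hires until marginal revenue product equals the wage: MR·MP_H = w.
(367 − 40H)·10 = 70, so H = 9.

H* = 9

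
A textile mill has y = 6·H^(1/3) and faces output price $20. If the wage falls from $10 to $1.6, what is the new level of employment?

H* = 125

From P·MP_H = w with MP_H = 2·H^(-2/3), the labor demand is H(w) = (40/w)^(3/2).
At w = 10: H = 8. At w = 1.6: H = 125.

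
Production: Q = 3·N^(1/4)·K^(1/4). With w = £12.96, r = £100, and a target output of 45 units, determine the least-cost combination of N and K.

Cost minimization requires the marginal rate of technical substitution to equal the input-price ratio: MP_N/MP_K = w/r.
Here MP_N/MP_K = (1/4)·(K/N)/(1/4) = (K/N). Setting this equal to 12.96/100 = 0.1296 gives K = 0.1296N.
Substituting into Q = 45: 3·N^(1/4)·(0.1296N)^(1/4) = 45.
Solving, N = 625 and K = 81.

N* = 625, K* = 81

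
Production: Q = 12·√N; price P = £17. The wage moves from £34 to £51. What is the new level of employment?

N* = 4

From P·MP_N = w with MP_N = 6·N^(-1/2), the labor demand is N(w) = (102/w)^(2).
At w = 34: N = 9. At w = 51: N = 4.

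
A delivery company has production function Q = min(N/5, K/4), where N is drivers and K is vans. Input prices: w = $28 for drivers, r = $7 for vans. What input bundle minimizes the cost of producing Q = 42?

With a fixed-proportions technology, the cost-minimizing bundle uses no slack in either input: N/5 = K/4 = Q.
So N = 5·42 = 210 and K = 4·42 = 168.

N* = 210, K* = 168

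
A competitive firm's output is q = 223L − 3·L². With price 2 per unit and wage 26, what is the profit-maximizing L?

L* = 35

The marginal product of L is MP_L = 223 − 6L.
A price-taking firm hires until the value of the marginal product equals the wage: P·MP_L = w, so 2·(223 − 6L) = 26.
Then 223 − 6L = 13, giving L = 35.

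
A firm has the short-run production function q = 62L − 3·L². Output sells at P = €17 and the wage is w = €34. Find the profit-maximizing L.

L* = 10

The marginal product of L is MP_L = 62 − 6L.
A price-taking firm hires until the value of the marginal product equals the wage: P·MP_L = w, so 17·(62 − 6L) = 34.
Then 62 − 6L = 2, giving L = 10.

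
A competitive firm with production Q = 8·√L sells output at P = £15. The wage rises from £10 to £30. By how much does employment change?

From P·MP_L = w with MP_L = 4·L^(-1/2), the labor demand is L(w) = (60/w)^(2).
At w = 10: L = 36. At w = 30: L = 4.
ΔL = 4 − 36 = -32.

ΔL = -32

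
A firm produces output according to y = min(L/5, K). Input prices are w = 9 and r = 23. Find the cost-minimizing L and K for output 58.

L* = 290, K* = 58

With a fixed-proportions technology, the cost-minimizing bundle uses no slack in either input: L/5 = K = y.
So L = 5·58 = 290 and K = 58.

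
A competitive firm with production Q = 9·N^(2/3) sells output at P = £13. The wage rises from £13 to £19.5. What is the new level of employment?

From P·MP_N = w with MP_N = 6·N^(-1/3), the labor demand is N(w) = (78/w)^(3).
At w = 13: N = 216. At w = 19.5: N = 64.

N* = 64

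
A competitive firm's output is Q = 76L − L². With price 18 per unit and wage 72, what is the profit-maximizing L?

L* = 36

The marginal product of L is MP_L = 76 − 2L.
A price-taking firm hires until the value of the marginal product equals the wage: P·MP_L = w, so 18·(76 − 2L) = 72.
Then 76 − 2L = 4, giving L = 36.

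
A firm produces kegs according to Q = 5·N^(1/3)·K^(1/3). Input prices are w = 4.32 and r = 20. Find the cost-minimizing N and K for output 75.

N* = 125, K* = 27

Cost minimization requires the marginal rate of technical substitution to equal the input-price ratio: MP_N/MP_K = w/r.
Here MP_N/MP_K = (1/3)·(K/N)/(1/3) = (K/N). Setting this equal to 4.32/20 = 0.216 gives K = 0.216N.
Substituting into Q = 75: 5·N^(1/3)·(0.216N)^(1/3) = 75.
Solving, N = 125 and K = 27.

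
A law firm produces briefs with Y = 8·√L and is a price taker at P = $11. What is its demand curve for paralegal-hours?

L(w) = 1936/w²

MP_L = (1/2)·8·L^(-1/2) = 4·L^(-1/2).
Setting P·MP_L = w: 44·L^(-1/2) = w.
Solving for L: L^(-1/2) = w/44, so L = (44/w)^(2).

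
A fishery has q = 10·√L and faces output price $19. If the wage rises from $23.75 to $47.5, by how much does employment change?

ΔL = -12

From P·MP_L = w with MP_L = 5·L^(-1/2), the labor demand is L(w) = (95/w)^(2).
At w = 23.75: L = 16. At w = 47.5: L = 4.
ΔL = 4 − 16 = -12.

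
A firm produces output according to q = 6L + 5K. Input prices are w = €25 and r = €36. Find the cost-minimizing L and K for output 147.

The inputs are perfect substitutes, so the firm uses whichever has the lower cost per unit of output.
Cost per unit of output via L is w/6 = 25/6; via K it is r/5 = 7.2. L is cheaper.
Producing q = 147 with L alone: L = 24.5, K = 0.

L* = 24.5, K* = 0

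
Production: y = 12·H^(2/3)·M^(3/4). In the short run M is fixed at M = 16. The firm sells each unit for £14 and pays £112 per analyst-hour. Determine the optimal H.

H* = 512

With M = 16, MP_H = (2/3)·12·H^(-1/3)·16^(3/4) = 64·H^(-1/3).
Profit maximization for a price taker requires P·MP_H = w: 14·64·H^(-1/3) = 112.
So H^(-1/3) = 0.125, which gives H = 512.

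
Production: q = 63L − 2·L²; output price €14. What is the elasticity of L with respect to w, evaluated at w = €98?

ε = -0.125

From P·MP_L = w with MP_L = 63 − 4L, labor demand is L(w) = (63 − w/14)/4.
dL/dw = −1/(56) = -1/56.
At w = 98, L = 14, so ε = (dL/dw)·(w/L) = (-1/56)·(98/14) = -0.125.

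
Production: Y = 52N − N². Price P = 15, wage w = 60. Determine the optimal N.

N* = 24

The marginal product of N is MP_N = 52 − 2N.
A price-taking firm hires until the value of the marginal product equals the wage: P·MP_N = w, so 15·(52 − 2N) = 60.
Then 52 − 2N = 4, giving N = 24.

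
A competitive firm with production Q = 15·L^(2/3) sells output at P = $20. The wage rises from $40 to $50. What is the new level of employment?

From P·MP_L = w with MP_L = 10·L^(-1/3), the labor demand is L(w) = (200/w)^(3).
At w = 40: L = 125. At w = 50: L = 64.

L* = 64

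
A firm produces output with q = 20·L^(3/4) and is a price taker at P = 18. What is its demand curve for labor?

MP_L = (3/4)·20·L^(-1/4) = 15·L^(-1/4).
Setting P·MP_L = w: 270·L^(-1/4) = w.
Solving for L: L^(-1/4) = w/270, so L = (270/w)^(4).

L(w) = (270/w)^(4)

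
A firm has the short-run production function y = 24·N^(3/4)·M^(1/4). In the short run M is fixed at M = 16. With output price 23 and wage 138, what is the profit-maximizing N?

N* = 1296

With M = 16, MP_N = (3/4)·24·N^(-1/4)·16^(1/4) = 36·N^(-1/4).
Profit maximization for a price taker requires P·MP_N = w: 23·36·N^(-1/4) = 138.
So N^(-1/4) = 1/6, which gives N = 1296.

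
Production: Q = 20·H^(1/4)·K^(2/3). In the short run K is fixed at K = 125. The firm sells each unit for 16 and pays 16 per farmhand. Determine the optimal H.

H* = 625

With K = 125, MP_H = (1/4)·20·H^(-3/4)·125^(2/3) = 125·H^(-3/4).
Profit maximization for a price taker requires P·MP_H = w: 16·125·H^(-3/4) = 16.
So H^(-3/4) = 0.008, which gives H = 625.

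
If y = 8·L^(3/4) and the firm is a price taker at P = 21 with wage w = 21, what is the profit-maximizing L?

L* = 1296

MP_L = (3/4)·8·L^(-1/4) = 6·L^(-1/4).
Profit maximization for a price taker requires P·MP_L = w: 21·6·L^(-1/4) = 21.
So L^(-1/4) = 1/6, which gives L = 1296.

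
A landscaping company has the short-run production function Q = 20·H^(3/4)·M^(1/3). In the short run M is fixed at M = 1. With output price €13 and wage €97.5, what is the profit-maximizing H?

H* = 16

With M = 1, MP_H = (3/4)·20·H^(-1/4)·1^(1/3) = 15·H^(-1/4).
Profit maximization for a price taker requires P·MP_H = w: 13·15·H^(-1/4) = 97.5.
So H^(-1/4) = 0.5, which gives H = 16.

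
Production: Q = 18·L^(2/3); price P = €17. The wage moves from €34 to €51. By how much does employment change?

From P·MP_L = w with MP_L = 12·L^(-1/3), the labor demand is L(w) = (204/w)^(3).
At w = 34: L = 216. At w = 51: L = 64.
ΔL = 64 − 216 = -152.

ΔL = -152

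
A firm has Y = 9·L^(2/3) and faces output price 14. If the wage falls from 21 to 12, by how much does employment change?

From P·MP_L = w with MP_L = 6·L^(-1/3), the labor demand is L(w) = (84/w)^(3).
At w = 21: L = 64. At w = 12: L = 343.
ΔL = 343 − 64 = 279.

ΔL = 279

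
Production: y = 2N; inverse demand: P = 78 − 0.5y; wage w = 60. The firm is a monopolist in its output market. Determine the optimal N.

Marginal revenue from the inverse demand is MR = 78 − y.
The marginal product is MP_N = 2.
A monopolist hires until marginal revenue product equals the wage: MR·MP_N = w.
(78 − 2N)·2 = 60, so N = 24.

N* = 24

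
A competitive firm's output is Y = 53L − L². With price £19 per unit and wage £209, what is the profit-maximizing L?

L* = 21

The marginal product of L is MP_L = 53 − 2L.
A price-taking firm hires until the value of the marginal product equals the wage: P·MP_L = w, so 19·(53 − 2L) = 209.
Then 53 − 2L = 11, giving L = 21.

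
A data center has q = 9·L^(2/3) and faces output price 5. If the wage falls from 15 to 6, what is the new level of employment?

L* = 125

From P·MP_L = w with MP_L = 6·L^(-1/3), the labor demand is L(w) = (30/w)^(3).
At w = 15: L = 8. At w = 6: L = 125.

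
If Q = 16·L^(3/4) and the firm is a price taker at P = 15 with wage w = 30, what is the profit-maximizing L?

MP_L = (3/4)·16·L^(-1/4) = 12·L^(-1/4).
Profit maximization for a price taker requires P·MP_L = w: 15·12·L^(-1/4) = 30.
So L^(-1/4) = 1/6, which gives L = 1296.

L* = 1296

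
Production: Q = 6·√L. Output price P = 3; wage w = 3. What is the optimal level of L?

MP_L = (1/2)·6·L^(-1/2) = 3·L^(-1/2).
Profit maximization for a price taker requires P·MP_L = w: 3·3·L^(-1/2) = 3.
So L^(-1/2) = 1/3, which gives L = 9.

L* = 9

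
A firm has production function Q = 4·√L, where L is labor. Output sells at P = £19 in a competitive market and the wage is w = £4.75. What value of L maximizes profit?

L* = 64

MP_L = (1/2)·4·L^(-1/2) = 2·L^(-1/2).
Profit maximization for a price taker requires P·MP_L = w: 19·2·L^(-1/2) = 4.75.
So L^(-1/2) = 0.125, which gives L = 64.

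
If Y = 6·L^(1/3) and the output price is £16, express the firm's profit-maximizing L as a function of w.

MP_L = (1/3)·6·L^(-2/3) = 2·L^(-2/3).
Setting P·MP_L = w: 32·L^(-2/3) = w.
Solving for L: L^(-2/3) = w/32, so L = (32/w)^(3/2).

L(w) = (32/w)^(3/2)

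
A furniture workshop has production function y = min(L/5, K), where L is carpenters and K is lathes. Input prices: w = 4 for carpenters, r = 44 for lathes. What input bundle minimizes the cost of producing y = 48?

L* = 240, K* = 48

With a fixed-proportions technology, the cost-minimizing bundle uses no slack in either input: L/5 = K = y.
So L = 5·48 = 240 and K = 48.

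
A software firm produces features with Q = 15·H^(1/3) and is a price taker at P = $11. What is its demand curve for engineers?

H(w) = (55/w)^(3/2)

MP_H = (1/3)·15·H^(-2/3) = 5·H^(-2/3).
Setting P·MP_H = w: 55·H^(-2/3) = w.
Solving for H: H^(-2/3) = w/55, so H = (55/w)^(3/2).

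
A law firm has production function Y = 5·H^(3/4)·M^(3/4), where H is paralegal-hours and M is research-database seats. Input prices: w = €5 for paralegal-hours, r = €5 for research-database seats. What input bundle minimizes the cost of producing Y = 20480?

H* = 256, M* = 256

Cost minimization requires the marginal rate of technical substitution to equal the input-price ratio: MP_H/MP_M = w/r.
Here MP_H/MP_M = (3/4)·(M/H)/(3/4) = (M/H). Setting this equal to 5/5 = 1 gives M = H.
Substituting into Y = 20480: 5·H^(3/4)·(H)^(3/4) = 20480.
Solving, H = 256 and M = 256.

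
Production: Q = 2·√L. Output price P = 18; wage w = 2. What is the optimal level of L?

L* = 81

MP_L = (1/2)·2·L^(-1/2) = L^(-1/2).
Profit maximization for a price taker requires P·MP_L = w: 18·L^(-1/2) = 2.
So L^(-1/2) = 1/9, which gives L = 81.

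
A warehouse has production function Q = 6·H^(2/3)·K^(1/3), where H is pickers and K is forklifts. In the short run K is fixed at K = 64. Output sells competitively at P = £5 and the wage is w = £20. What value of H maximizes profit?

With K = 64, MP_H = (2/3)·6·H^(-1/3)·64^(1/3) = 16·H^(-1/3).
Profit maximization for a price taker requires P·MP_H = w: 5·16·H^(-1/3) = 20.
So H^(-1/3) = 0.25, which gives H = 64.

H* = 64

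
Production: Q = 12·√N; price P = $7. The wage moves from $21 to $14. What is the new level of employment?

From P·MP_N = w with MP_N = 6·N^(-1/2), the labor demand is N(w) = (42/w)^(2).
At w = 21: N = 4. At w = 14: N = 9.

N* = 9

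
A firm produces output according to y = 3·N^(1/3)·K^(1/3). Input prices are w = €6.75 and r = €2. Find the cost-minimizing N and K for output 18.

Cost minimization requires the marginal rate of technical substitution to equal the input-price ratio: MP_N/MP_K = w/r.
Here MP_N/MP_K = (1/3)·(K/N)/(1/3) = (K/N). Setting this equal to 6.75/2 = 3.375 gives K = 3.375N.
Substituting into y = 18: 3·N^(1/3)·(3.375N)^(1/3) = 18.
Solving, N = 8 and K = 27.

N* = 8, K* = 27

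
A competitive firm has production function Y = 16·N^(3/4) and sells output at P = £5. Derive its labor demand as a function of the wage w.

N(w) = (60/w)^(4)

MP_N = (3/4)·16·N^(-1/4) = 12·N^(-1/4).
Setting P·MP_N = w: 60·N^(-1/4) = w.
Solving for N: N^(-1/4) = w/60, so N = (60/w)^(4).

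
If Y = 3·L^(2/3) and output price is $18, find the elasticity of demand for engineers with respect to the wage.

MP_L = (2/3)·3·L^(-1/3), so P·MP_L = w gives 36·L^(-1/3) = w.
Solving, L(w) = (36/w)^(3). This is a constant-elasticity form: L ∝ w^(−3), so ε = −3.

ε = -3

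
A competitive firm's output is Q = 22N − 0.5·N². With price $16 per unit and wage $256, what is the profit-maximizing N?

The marginal product of N is MP_N = 22 − N.
A price-taking firm hires until the value of the marginal product equals the wage: P·MP_N = w, so 16·(22 − N) = 256.
Then 22 − N = 16, giving N = 6.

N* = 6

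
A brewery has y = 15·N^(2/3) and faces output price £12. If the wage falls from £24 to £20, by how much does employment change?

ΔN = 91

From P·MP_N = w with MP_N = 10·N^(-1/3), the labor demand is N(w) = (120/w)^(3).
At w = 24: N = 125. At w = 20: N = 216.
ΔN = 216 − 125 = 91.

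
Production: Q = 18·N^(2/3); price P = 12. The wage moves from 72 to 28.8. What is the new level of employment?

From P·MP_N = w with MP_N = 12·N^(-1/3), the labor demand is N(w) = (144/w)^(3).
At w = 72: N = 8. At w = 28.8: N = 125.

N* = 125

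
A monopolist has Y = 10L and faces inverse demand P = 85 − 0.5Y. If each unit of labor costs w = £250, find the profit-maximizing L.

Marginal revenue from the inverse demand is MR = 85 − Y.
The marginal product is MP_L = 10.
A monopolist hires until marginal revenue product equals the wage: MR·MP_L = w.
(85 − 10L)·10 = 250, so L = 6.

L* = 6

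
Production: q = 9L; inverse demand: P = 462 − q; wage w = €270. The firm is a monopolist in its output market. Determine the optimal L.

Marginal revenue from the inverse demand is MR = 462 − 2q.
The marginal product is MP_L = 9.
A monopolist hires until marginal revenue product equals the wage: MR·MP_L = w.
(462 − 18L)·9 = 270, so L = 24.

L* = 24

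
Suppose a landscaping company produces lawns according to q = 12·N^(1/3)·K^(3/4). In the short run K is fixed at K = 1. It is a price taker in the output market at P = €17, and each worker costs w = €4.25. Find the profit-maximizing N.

N* = 64

With K = 1, MP_N = (1/3)·12·N^(-2/3)·1^(3/4) = 4·N^(-2/3).
Profit maximization for a price taker requires P·MP_N = w: 17·4·N^(-2/3) = 4.25.
So N^(-2/3) = 0.0625, which gives N = 64.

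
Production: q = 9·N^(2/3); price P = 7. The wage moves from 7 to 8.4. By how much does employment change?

ΔN = -91

From P·MP_N = w with MP_N = 6·N^(-1/3), the labor demand is N(w) = (42/w)^(3).
At w = 7: N = 216. At w = 8.4: N = 125.
ΔN = 125 − 216 = -91.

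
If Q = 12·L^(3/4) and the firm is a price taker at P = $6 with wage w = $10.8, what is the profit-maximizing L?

L* = 625

MP_L = (3/4)·12·L^(-1/4) = 9·L^(-1/4).
Profit maximization for a price taker requires P·MP_L = w: 6·9·L^(-1/4) = 10.8.
So L^(-1/4) = 0.2, which gives L = 625.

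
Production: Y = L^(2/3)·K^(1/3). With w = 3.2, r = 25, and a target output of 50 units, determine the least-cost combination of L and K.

Cost minimization requires the marginal rate of technical substitution to equal the input-price ratio: MP_L/MP_K = w/r.
Here MP_L/MP_K = (2/3)·(K/L)/(1/3) = 2·(K/L). Setting this equal to 3.2/25 = 0.128 gives K = 0.064L.
Substituting into Y = 50: L^(2/3)·(0.064L)^(1/3) = 50.
Solving, L = 125 and K = 8.

L* = 125, K* = 8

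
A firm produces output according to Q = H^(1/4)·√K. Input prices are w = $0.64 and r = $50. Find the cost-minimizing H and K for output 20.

Cost minimization requires the marginal rate of technical substitution to equal the input-price ratio: MP_H/MP_K = w/r.
Here MP_H/MP_K = (1/4)·(K/H)/(1/2) = 0.5·(K/H). Setting this equal to 0.64/50 = 0.0128 gives K = 0.0256H.
Substituting into Q = 20: H^(1/4)·(0.0256H)^(1/2) = 20.
Solving, H = 625 and K = 16.

H* = 625, K* = 16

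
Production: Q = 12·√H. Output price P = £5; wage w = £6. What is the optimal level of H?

MP_H = (1/2)·12·H^(-1/2) = 6·H^(-1/2).
Profit maximization for a price taker requires P·MP_H = w: 5·6·H^(-1/2) = 6.
So H^(-1/2) = 0.2, which gives H = 25.

H* = 25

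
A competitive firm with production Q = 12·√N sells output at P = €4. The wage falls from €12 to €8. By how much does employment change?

From P·MP_N = w with MP_N = 6·N^(-1/2), the labor demand is N(w) = (24/w)^(2).
At w = 12: N = 4. At w = 8: N = 9.
ΔN = 9 − 4 = 5.

ΔN = 5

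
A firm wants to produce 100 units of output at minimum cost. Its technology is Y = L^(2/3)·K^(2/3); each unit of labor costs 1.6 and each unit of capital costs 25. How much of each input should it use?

Cost minimization requires the marginal rate of technical substitution to equal the input-price ratio: MP_L/MP_K = w/r.
Here MP_L/MP_K = (2/3)·(K/L)/(2/3) = (K/L). Setting this equal to 1.6/25 = 0.064 gives K = 0.064L.
Substituting into Y = 100: L^(2/3)·(0.064L)^(2/3) = 100.
Solving, L = 125 and K = 8.

L* = 125, K* = 8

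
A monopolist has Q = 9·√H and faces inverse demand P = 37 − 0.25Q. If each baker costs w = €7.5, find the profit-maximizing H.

H* = 36

Marginal revenue from the inverse demand is MR = 37 − 0.5Q.
The marginal product is MP_H = 4.5·H^(-1/2).
A monopolist hires until marginal revenue product equals the wage: MR·MP_H = w.
At H, Q = 9·√H. Substituting and solving: (37 − 4.5·√H)·4.5·H^(-1/2) = 7.5 gives H = 36.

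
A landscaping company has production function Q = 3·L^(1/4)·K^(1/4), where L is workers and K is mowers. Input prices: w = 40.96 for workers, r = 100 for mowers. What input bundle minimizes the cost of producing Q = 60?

L* = 625, K* = 256

Cost minimization requires the marginal rate of technical substitution to equal the input-price ratio: MP_L/MP_K = w/r.
Here MP_L/MP_K = (1/4)·(K/L)/(1/4) = (K/L). Setting this equal to 40.96/100 = 0.4096 gives K = 0.4096L.
Substituting into Q = 60: 3·L^(1/4)·(0.4096L)^(1/4) = 60.
Solving, L = 625 and K = 256.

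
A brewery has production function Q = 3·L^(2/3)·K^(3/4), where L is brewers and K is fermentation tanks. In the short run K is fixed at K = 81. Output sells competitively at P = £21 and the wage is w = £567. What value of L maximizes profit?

With K = 81, MP_L = (2/3)·3·L^(-1/3)·81^(3/4) = 54·L^(-1/3).
Profit maximization for a price taker requires P·MP_L = w: 21·54·L^(-1/3) = 567.
So L^(-1/3) = 0.5, which gives L = 8.

L* = 8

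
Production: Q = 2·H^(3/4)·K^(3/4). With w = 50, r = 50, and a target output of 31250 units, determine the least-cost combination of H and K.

Cost minimization requires the marginal rate of technical substitution to equal the input-price ratio: MP_H/MP_K = w/r.
Here MP_H/MP_K = (3/4)·(K/H)/(3/4) = (K/H). Setting this equal to 50/50 = 1 gives K = H.
Substituting into Q = 31250: 2·H^(3/4)·(H)^(3/4) = 31250.
Solving, H = 625 and K = 625.

H* = 625, K* = 625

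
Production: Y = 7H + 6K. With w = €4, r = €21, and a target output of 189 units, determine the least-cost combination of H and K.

H* = 27, K* = 0

The inputs are perfect substitutes, so the firm uses whichever has the lower cost per unit of output.
Cost per unit of output via H is w/7 = 4/7; via K it is r/6 = 3.5. H is cheaper.
Producing Y = 189 with H alone: H = 27, K = 0.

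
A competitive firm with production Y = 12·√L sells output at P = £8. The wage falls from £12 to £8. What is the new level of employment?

From P·MP_L = w with MP_L = 6·L^(-1/2), the labor demand is L(w) = (48/w)^(2).
At w = 12: L = 16. At w = 8: L = 36.

L* = 36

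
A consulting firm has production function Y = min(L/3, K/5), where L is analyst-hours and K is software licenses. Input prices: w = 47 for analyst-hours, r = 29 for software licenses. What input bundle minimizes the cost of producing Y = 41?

L* = 123, K* = 205

With a fixed-proportions technology, the cost-minimizing bundle uses no slack in either input: L/3 = K/5 = Y.
So L = 3·41 = 123 and K = 5·41 = 205.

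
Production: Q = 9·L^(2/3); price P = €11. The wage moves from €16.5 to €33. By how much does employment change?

ΔL = -56

From P·MP_L = w with MP_L = 6·L^(-1/3), the labor demand is L(w) = (66/w)^(3).
At w = 16.5: L = 64. At w = 33: L = 8.
ΔL = 8 − 64 = -56.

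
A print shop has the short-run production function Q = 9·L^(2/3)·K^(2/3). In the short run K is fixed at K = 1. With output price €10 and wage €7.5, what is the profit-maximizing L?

With K = 1, MP_L = (2/3)·9·L^(-1/3)·1^(2/3) = 6·L^(-1/3).
Profit maximization for a price taker requires P·MP_L = w: 10·6·L^(-1/3) = 7.5.
So L^(-1/3) = 0.125, which gives L = 512.

L* = 512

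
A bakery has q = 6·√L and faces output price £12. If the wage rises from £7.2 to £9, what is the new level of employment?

From P·MP_L = w with MP_L = 3·L^(-1/2), the labor demand is L(w) = (36/w)^(2).
At w = 7.2: L = 25. At w = 9: L = 16.

L* = 16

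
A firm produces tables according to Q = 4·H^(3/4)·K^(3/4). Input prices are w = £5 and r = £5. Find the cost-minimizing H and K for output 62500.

Cost minimization requires the marginal rate of technical substitution to equal the input-price ratio: MP_H/MP_K = w/r.
Here MP_H/MP_K = (3/4)·(K/H)/(3/4) = (K/H). Setting this equal to 5/5 = 1 gives K = H.
Substituting into Q = 62500: 4·H^(3/4)·(H)^(3/4) = 62500.
Solving, H = 625 and K = 625.

H* = 625, K* = 625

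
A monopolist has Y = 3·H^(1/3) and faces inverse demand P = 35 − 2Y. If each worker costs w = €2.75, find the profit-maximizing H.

H* = 8

Marginal revenue from the inverse demand is MR = 35 − 4Y.
The marginal product is MP_H = H^(-2/3).
A monopolist hires until marginal revenue product equals the wage: MR·MP_H = w.
At H, Y = 3·H^(1/3). Substituting and solving: (35 − 12·H^(1/3))·H^(-2/3) = 2.75 gives H = 8.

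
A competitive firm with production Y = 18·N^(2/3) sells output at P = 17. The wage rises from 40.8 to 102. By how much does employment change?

ΔN = -117

From P·MP_N = w with MP_N = 12·N^(-1/3), the labor demand is N(w) = (204/w)^(3).
At w = 40.8: N = 125. At w = 102: N = 8.
ΔN = 8 − 125 = -117.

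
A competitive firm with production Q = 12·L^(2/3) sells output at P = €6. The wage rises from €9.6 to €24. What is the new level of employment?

L* = 8

From P·MP_L = w with MP_L = 8·L^(-1/3), the labor demand is L(w) = (48/w)^(3).
At w = 9.6: L = 125. At w = 24: L = 8.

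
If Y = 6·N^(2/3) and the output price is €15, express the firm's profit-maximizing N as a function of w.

MP_N = (2/3)·6·N^(-1/3) = 4·N^(-1/3).
Setting P·MP_N = w: 60·N^(-1/3) = w.
Solving for N: N^(-1/3) = w/60, so N = (60/w)^(3).

N(w) = 216000/w³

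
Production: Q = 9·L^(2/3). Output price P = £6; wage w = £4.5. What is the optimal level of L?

L* = 512

MP_L = (2/3)·9·L^(-1/3) = 6·L^(-1/3).
Profit maximization for a price taker requires P·MP_L = w: 6·6·L^(-1/3) = 4.5.
So L^(-1/3) = 0.125, which gives L = 512.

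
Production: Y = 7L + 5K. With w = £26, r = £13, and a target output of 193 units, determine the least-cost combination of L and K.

L* = 0, K* = 38.6

The inputs are perfect substitutes, so the firm uses whichever has the lower cost per unit of output.
Cost per unit of output via L is w/7 = 26/7; via K it is r/5 = 2.6. K is cheaper.
Producing Y = 193 with K alone: L = 0, K = 38.6.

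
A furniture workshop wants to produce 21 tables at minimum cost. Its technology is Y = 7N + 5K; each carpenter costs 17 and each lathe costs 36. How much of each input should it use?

The inputs are perfect substitutes, so the firm uses whichever has the lower cost per unit of output.
Cost per unit of output via N is w/7 = 17/7; via K it is r/5 = 7.2. N is cheaper.
Producing Y = 21 with N alone: N = 3, K = 0.

N* = 3, K* = 0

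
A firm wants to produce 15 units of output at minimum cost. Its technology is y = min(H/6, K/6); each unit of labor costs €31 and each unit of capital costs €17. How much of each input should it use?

With a fixed-proportions technology, the cost-minimizing bundle uses no slack in either input: H/6 = K/6 = y.
So H = 6·15 = 90 and K = 6·15 = 90.

H* = 90, K* = 90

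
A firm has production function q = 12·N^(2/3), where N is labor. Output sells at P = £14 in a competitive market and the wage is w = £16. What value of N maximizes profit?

MP_N = (2/3)·12·N^(-1/3) = 8·N^(-1/3).
Profit maximization for a price taker requires P·MP_N = w: 14·8·N^(-1/3) = 16.
So N^(-1/3) = 1/7, which gives N = 343.

N* = 343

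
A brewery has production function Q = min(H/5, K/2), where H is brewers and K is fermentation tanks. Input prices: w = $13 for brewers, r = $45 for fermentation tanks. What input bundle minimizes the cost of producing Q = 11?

H* = 55, K* = 22

With a fixed-proportions technology, the cost-minimizing bundle uses no slack in either input: H/5 = K/2 = Q.
So H = 5·11 = 55 and K = 2·11 = 22.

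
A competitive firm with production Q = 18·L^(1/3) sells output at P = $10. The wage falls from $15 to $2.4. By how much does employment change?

From P·MP_L = w with MP_L = 6·L^(-2/3), the labor demand is L(w) = (60/w)^(3/2).
At w = 15: L = 8. At w = 2.4: L = 125.
ΔL = 125 − 8 = 117.

ΔL = 117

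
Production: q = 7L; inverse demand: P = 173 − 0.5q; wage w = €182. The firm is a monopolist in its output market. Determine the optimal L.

Marginal revenue from the inverse demand is MR = 173 − q.
The marginal product is MP_L = 7.
A monopolist hires until marginal revenue product equals the wage: MR·MP_L = w.
(173 − 7L)·7 = 182, so L = 21.

L* = 21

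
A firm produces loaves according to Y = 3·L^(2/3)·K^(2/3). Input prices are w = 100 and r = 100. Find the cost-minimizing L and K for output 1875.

L* = 125, K* = 125

Cost minimization requires the marginal rate of technical substitution to equal the input-price ratio: MP_L/MP_K = w/r.
Here MP_L/MP_K = (2/3)·(K/L)/(2/3) = (K/L). Setting this equal to 100/100 = 1 gives K = L.
Substituting into Y = 1875: 3·L^(2/3)·(L)^(2/3) = 1875.
Solving, L = 125 and K = 125.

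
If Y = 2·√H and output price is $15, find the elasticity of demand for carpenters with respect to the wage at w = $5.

MP_H = (1/2)·2·H^(-1/2), so P·MP_H = w gives 15·H^(-1/2) = w.
Solving, H(w) = (15/w)^(2). This is a constant-elasticity form: H ∝ w^(−2), so ε = −2.

ε = -2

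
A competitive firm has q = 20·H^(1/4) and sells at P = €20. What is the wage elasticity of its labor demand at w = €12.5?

ε = -4/3

MP_H = (1/4)·20·H^(-3/4), so P·MP_H = w gives 100·H^(-3/4) = w.
Solving, H(w) = (100/w)^(4/3). This is a constant-elasticity form: H ∝ w^(−4/3), so ε = −4/3.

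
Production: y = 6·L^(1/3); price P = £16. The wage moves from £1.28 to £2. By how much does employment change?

ΔL = -61

From P·MP_L = w with MP_L = 2·L^(-2/3), the labor demand is L(w) = (32/w)^(3/2).
At w = 1.28: L = 125. At w = 2: L = 64.
ΔL = 64 − 125 = -61.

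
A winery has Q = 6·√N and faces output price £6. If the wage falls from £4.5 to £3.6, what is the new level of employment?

N* = 25

From P·MP_N = w with MP_N = 3·N^(-1/2), the labor demand is N(w) = (18/w)^(2).
At w = 4.5: N = 16. At w = 3.6: N = 25.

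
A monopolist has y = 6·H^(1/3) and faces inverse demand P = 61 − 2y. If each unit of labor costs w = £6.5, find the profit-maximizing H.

Marginal revenue from the inverse demand is MR = 61 − 4y.
The marginal product is MP_H = 2·H^(-2/3).
A monopolist hires until marginal revenue product equals the wage: MR·MP_H = w.
At H, y = 6·H^(1/3). Substituting and solving: (61 − 24·H^(1/3))·2·H^(-2/3) = 6.5 gives H = 8.

H* = 8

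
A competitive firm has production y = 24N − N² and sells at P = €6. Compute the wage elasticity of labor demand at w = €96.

From P·MP_N = w with MP_N = 24 − 2N, labor demand is N(w) = (24 − w/6)/2.
dN/dw = −1/(12) = -1/12.
At w = 96, N = 4, so ε = (dN/dw)·(w/N) = (-1/12)·(96/4) = -2.

ε = -2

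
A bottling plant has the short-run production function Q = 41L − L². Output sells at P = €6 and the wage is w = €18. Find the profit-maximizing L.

L* = 19

The marginal product of L is MP_L = 41 − 2L.
A price-taking firm hires until the value of the marginal product equals the wage: P·MP_L = w, so 6·(41 − 2L) = 18.
Then 41 − 2L = 3, giving L = 19.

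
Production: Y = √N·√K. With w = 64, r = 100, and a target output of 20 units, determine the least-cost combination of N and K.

N* = 25, K* = 16

Cost minimization requires the marginal rate of technical substitution to equal the input-price ratio: MP_N/MP_K = w/r.
Here MP_N/MP_K = (1/2)·(K/N)/(1/2) = (K/N). Setting this equal to 64/100 = 0.64 gives K = 0.64N.
Substituting into Y = 20: N^(1/2)·(0.64N)^(1/2) = 20.
Solving, N = 25 and K = 16.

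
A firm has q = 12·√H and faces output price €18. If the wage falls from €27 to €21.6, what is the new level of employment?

From P·MP_H = w with MP_H = 6·H^(-1/2), the labor demand is H(w) = (108/w)^(2).
At w = 27: H = 16. At w = 21.6: H = 25.

H* = 25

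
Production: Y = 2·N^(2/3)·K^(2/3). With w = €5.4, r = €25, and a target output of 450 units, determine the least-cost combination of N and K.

N* = 125, K* = 27

Cost minimization requires the marginal rate of technical substitution to equal the input-price ratio: MP_N/MP_K = w/r.
Here MP_N/MP_K = (2/3)·(K/N)/(2/3) = (K/N). Setting this equal to 5.4/25 = 0.216 gives K = 0.216N.
Substituting into Y = 450: 2·N^(2/3)·(0.216N)^(2/3) = 450.
Solving, N = 125 and K = 27.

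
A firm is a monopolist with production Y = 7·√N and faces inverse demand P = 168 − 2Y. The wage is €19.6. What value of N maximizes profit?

Marginal revenue from the inverse demand is MR = 168 − 4Y.
The marginal product is MP_N = 3.5·N^(-1/2).
A monopolist hires until marginal revenue product equals the wage: MR·MP_N = w.
At N, Y = 7·√N. Substituting and solving: (168 − 28·√N)·3.5·N^(-1/2) = 19.6 gives N = 25.

N* = 25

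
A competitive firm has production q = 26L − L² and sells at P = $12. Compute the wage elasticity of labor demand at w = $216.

ε = -2.25

From P·MP_L = w with MP_L = 26 − 2L, labor demand is L(w) = (26 − w/12)/2.
dL/dw = −1/(24) = -1/24.
At w = 216, L = 4, so ε = (dL/dw)·(w/L) = (-1/24)·(216/4) = -2.25.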